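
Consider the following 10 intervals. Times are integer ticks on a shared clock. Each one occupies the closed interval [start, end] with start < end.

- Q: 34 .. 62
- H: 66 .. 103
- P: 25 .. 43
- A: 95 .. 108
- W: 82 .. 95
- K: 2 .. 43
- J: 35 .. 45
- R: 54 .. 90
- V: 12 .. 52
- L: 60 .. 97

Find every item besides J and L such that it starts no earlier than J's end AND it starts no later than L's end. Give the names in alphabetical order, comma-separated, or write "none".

Conditions: its start is no earlier than J's end (X.start >= 45) AND its start is no later than L's end (X.start <= 97).
A: start 95 >= 45? ✓; start 95 <= 97? ✓ → yes.
H: start 66 >= 45? ✓; start 66 <= 97? ✓ → yes.
K: start 2 >= 45? ✗; start 2 <= 97? ✓ → no.
P: start 25 >= 45? ✗; start 25 <= 97? ✓ → no.
Q: start 34 >= 45? ✗; start 34 <= 97? ✓ → no.
R: start 54 >= 45? ✓; start 54 <= 97? ✓ → yes.
V: start 12 >= 45? ✗; start 12 <= 97? ✓ → no.
W: start 82 >= 45? ✓; start 82 <= 97? ✓ → yes.
Result: A, H, R, W.

A, H, R, W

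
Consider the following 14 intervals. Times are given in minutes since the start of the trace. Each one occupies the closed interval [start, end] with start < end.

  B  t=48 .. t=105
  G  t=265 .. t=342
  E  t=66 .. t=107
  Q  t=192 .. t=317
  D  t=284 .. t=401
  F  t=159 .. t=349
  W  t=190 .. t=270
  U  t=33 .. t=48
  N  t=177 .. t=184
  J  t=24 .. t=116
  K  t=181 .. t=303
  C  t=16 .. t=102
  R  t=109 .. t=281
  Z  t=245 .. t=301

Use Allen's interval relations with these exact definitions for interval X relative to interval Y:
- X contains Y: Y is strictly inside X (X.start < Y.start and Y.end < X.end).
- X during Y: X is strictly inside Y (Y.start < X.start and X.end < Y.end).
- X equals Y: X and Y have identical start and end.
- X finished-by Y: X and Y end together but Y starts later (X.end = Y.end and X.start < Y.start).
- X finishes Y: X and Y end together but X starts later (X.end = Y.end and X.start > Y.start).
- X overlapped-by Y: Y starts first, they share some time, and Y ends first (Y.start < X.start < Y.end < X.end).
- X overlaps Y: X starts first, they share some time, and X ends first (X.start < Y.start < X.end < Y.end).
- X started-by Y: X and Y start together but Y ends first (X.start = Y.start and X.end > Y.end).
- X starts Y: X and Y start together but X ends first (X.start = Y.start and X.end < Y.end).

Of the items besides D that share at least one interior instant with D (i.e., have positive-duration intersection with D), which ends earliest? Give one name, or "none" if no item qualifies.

Target D = [t=284, t=401].
B [t=48, t=105] → before → excluded.
C [t=16, t=102] → before → excluded.
E [t=66, t=107] → before → excluded.
F [t=159, t=349] → overlaps → candidate.
G [t=265, t=342] → overlaps → candidate.
J [t=24, t=116] → before → excluded.
K [t=181, t=303] → overlaps → candidate.
N [t=177, t=184] → before → excluded.
Q [t=192, t=317] → overlaps → candidate.
R [t=109, t=281] → before → excluded.
U [t=33, t=48] → before → excluded.
W [t=190, t=270] → before → excluded.
Z [t=245, t=301] → overlaps → candidate.
Among candidates, earliest end is t=301 → Z.

Z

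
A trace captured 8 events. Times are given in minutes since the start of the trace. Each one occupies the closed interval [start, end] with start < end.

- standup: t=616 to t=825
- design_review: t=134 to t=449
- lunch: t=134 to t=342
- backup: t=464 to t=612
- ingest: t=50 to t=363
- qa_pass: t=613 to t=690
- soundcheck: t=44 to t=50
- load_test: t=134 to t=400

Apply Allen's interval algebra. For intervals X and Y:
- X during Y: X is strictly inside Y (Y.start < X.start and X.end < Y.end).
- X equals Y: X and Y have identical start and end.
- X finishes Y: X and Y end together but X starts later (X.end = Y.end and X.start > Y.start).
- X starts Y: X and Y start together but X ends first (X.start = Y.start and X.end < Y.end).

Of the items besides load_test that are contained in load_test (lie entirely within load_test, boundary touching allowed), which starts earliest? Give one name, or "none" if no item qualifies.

lunch

Target load_test = [t=134, t=400].
backup [t=464, t=612] → after → excluded.
design_review [t=134, t=449] → started-by → excluded.
ingest [t=50, t=363] → overlaps → excluded.
lunch [t=134, t=342] → starts → candidate.
qa_pass [t=613, t=690] → after → excluded.
soundcheck [t=44, t=50] → before → excluded.
standup [t=616, t=825] → after → excluded.
Among candidates, earliest start is t=134 → lunch.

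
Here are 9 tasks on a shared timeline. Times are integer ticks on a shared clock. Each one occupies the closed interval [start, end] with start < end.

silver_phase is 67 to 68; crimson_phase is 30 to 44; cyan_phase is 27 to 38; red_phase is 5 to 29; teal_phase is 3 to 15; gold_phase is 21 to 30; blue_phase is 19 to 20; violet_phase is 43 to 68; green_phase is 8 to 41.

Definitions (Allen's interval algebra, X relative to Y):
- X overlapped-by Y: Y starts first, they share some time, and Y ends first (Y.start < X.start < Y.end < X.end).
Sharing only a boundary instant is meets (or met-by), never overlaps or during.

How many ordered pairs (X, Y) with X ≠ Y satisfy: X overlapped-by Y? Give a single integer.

Checking all 72 ordered pairs for relation 'overlapped-by'; matching pairs in alphabetical order:
(crimson_phase, cyan_phase): crimson_phase overlapped-by cyan_phase ✓
(crimson_phase, green_phase): crimson_phase overlapped-by green_phase ✓
(cyan_phase, gold_phase): cyan_phase overlapped-by gold_phase ✓
(cyan_phase, red_phase): cyan_phase overlapped-by red_phase ✓
(gold_phase, red_phase): gold_phase overlapped-by red_phase ✓
(green_phase, red_phase): green_phase overlapped-by red_phase ✓
(green_phase, teal_phase): green_phase overlapped-by teal_phase ✓
(red_phase, teal_phase): red_phase overlapped-by teal_phase ✓
(violet_phase, crimson_phase): violet_phase overlapped-by crimson_phase ✓
Count: 9.

9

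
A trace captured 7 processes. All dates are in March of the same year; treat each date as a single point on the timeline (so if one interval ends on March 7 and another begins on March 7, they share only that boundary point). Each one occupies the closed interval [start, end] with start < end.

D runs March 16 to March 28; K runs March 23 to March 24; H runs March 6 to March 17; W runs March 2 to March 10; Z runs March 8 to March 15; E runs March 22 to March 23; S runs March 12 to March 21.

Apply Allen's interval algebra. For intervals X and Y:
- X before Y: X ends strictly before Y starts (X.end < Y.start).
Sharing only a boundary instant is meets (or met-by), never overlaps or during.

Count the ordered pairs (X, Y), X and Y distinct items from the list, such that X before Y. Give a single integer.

11

Checking all 42 ordered pairs for relation 'before'; matching pairs in alphabetical order:
(H, E): H before E ✓
(H, K): H before K ✓
(S, E): S before E ✓
(S, K): S before K ✓
(W, D): W before D ✓
(W, E): W before E ✓
(W, K): W before K ✓
(W, S): W before S ✓
(Z, D): Z before D ✓
(Z, E): Z before E ✓
(Z, K): Z before K ✓
Count: 11.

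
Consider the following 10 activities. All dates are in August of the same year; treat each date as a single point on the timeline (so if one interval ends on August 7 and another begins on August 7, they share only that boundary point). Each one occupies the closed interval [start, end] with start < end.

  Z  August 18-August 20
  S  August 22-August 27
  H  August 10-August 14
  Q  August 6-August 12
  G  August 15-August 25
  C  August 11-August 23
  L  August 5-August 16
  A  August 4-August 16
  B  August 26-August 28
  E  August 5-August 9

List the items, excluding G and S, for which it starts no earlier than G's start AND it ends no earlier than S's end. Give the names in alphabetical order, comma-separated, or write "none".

B

Conditions: its start is no earlier than G's start (X.start >= August 15) AND its end is no earlier than S's end (X.end >= August 27).
A: start August 4 >= August 15? ✗; end August 16 >= August 27? ✗ → no.
B: start August 26 >= August 15? ✓; end August 28 >= August 27? ✓ → yes.
C: start August 11 >= August 15? ✗; end August 23 >= August 27? ✗ → no.
E: start August 5 >= August 15? ✗; end August 9 >= August 27? ✗ → no.
H: start August 10 >= August 15? ✗; end August 14 >= August 27? ✗ → no.
L: start August 5 >= August 15? ✗; end August 16 >= August 27? ✗ → no.
Q: start August 6 >= August 15? ✗; end August 12 >= August 27? ✗ → no.
Z: start August 18 >= August 15? ✓; end August 20 >= August 27? ✗ → no.
Result: B.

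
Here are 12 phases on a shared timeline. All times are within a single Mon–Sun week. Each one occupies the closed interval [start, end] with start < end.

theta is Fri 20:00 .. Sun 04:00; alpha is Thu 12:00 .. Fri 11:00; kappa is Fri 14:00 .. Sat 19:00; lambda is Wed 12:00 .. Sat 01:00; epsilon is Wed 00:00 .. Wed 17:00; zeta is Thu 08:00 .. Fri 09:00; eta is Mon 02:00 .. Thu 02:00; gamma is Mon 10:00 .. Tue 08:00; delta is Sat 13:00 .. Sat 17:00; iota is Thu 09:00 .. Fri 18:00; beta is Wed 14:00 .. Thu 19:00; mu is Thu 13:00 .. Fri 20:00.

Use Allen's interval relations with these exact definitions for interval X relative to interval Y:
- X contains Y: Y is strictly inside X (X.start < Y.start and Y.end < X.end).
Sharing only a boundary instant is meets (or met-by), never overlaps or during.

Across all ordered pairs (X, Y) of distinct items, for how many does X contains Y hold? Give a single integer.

Checking all 132 ordered pairs for relation 'contains'; matching pairs in alphabetical order:
(eta, epsilon): eta contains epsilon ✓
(eta, gamma): eta contains gamma ✓
(iota, alpha): iota contains alpha ✓
(kappa, delta): kappa contains delta ✓
(lambda, alpha): lambda contains alpha ✓
(lambda, beta): lambda contains beta ✓
(lambda, iota): lambda contains iota ✓
(lambda, mu): lambda contains mu ✓
(lambda, zeta): lambda contains zeta ✓
(theta, delta): theta contains delta ✓
Count: 10.

10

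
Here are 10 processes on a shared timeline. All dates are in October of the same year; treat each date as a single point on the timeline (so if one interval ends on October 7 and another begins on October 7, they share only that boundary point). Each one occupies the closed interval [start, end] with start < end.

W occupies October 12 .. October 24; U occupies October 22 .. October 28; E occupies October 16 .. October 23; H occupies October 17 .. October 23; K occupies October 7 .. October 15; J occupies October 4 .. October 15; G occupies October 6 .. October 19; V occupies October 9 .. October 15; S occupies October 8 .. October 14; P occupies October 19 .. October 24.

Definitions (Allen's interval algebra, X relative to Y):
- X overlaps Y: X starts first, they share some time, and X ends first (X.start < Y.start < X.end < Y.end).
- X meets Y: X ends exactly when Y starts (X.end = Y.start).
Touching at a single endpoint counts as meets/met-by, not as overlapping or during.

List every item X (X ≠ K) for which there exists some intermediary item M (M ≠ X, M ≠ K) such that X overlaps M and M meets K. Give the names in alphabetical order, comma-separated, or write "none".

Target K = [October 7, October 15].
Intermediaries M with M meets K: none.
Union: none.

none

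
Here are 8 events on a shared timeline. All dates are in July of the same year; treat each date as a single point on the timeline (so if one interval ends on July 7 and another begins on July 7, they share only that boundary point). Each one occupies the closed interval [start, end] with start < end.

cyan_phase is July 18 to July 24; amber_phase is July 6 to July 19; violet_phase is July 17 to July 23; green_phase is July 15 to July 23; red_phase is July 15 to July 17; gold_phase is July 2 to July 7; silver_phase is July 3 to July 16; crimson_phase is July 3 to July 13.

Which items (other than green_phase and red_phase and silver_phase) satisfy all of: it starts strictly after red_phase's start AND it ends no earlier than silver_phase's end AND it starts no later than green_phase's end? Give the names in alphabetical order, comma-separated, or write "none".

Conditions: its start is strictly after red_phase's start (X.start > July 15) AND its end is no earlier than silver_phase's end (X.end >= July 16) AND its start is no later than green_phase's end (X.start <= July 23).
amber_phase: start July 6 > July 15? ✗; end July 19 >= July 16? ✓; start July 6 <= July 23? ✓ → no.
crimson_phase: start July 3 > July 15? ✗; end July 13 >= July 16? ✗; start July 3 <= July 23? ✓ → no.
cyan_phase: start July 18 > July 15? ✓; end July 24 >= July 16? ✓; start July 18 <= July 23? ✓ → yes.
gold_phase: start July 2 > July 15? ✗; end July 7 >= July 16? ✗; start July 2 <= July 23? ✓ → no.
violet_phase: start July 17 > July 15? ✓; end July 23 >= July 16? ✓; start July 17 <= July 23? ✓ → yes.
Result: cyan_phase, violet_phase.

cyan_phase, violet_phase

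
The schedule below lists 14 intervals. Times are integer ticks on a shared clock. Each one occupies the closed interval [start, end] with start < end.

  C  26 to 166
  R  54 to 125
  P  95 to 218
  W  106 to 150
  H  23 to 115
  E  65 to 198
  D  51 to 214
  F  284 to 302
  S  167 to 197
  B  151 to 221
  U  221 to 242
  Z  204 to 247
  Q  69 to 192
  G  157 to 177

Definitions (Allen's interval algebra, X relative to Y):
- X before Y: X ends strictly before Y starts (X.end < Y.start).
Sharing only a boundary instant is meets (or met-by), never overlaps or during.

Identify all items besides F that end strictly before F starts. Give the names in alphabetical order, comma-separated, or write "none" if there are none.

Target F = [284, 302].
B [151, 221] → before → yes.
C [26, 166] → before → yes.
D [51, 214] → before → yes.
E [65, 198] → before → yes.
G [157, 177] → before → yes.
H [23, 115] → before → yes.
P [95, 218] → before → yes.
Q [69, 192] → before → yes.
R [54, 125] → before → yes.
S [167, 197] → before → yes.
U [221, 242] → before → yes.
W [106, 150] → before → yes.
Z [204, 247] → before → yes.
Result: B, C, D, E, G, H, P, Q, R, S, U, W, Z.

B, C, D, E, G, H, P, Q, R, S, U, W, Z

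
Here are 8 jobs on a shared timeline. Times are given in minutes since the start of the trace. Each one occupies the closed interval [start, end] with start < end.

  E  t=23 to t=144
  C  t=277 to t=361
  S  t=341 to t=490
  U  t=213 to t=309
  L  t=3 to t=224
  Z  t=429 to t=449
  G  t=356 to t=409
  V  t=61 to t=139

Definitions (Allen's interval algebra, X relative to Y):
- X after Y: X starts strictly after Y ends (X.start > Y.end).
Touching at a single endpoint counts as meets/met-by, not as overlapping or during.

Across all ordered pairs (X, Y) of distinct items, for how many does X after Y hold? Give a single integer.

Checking all 56 ordered pairs for relation 'after'; matching pairs in alphabetical order:
(C, E): C after E ✓
(C, L): C after L ✓
(C, V): C after V ✓
(G, E): G after E ✓
(G, L): G after L ✓
(G, U): G after U ✓
(G, V): G after V ✓
(S, E): S after E ✓
(S, L): S after L ✓
(S, U): S after U ✓
(S, V): S after V ✓
(U, E): U after E ✓
(U, V): U after V ✓
(Z, C): Z after C ✓
(Z, E): Z after E ✓
(Z, G): Z after G ✓
(Z, L): Z after L ✓
(Z, U): Z after U ✓
(Z, V): Z after V ✓
Count: 19.

19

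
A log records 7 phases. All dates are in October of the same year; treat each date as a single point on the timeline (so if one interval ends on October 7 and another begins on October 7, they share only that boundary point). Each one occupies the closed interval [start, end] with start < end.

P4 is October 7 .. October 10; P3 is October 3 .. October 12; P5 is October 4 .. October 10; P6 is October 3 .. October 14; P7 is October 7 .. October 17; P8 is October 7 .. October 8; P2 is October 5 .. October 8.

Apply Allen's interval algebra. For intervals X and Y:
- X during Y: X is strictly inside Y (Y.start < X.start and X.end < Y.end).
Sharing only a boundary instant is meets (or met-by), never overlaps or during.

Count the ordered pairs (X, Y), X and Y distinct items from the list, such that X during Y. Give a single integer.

Checking all 42 ordered pairs for relation 'during'; matching pairs in alphabetical order:
(P2, P3): P2 during P3 ✓
(P2, P5): P2 during P5 ✓
(P2, P6): P2 during P6 ✓
(P4, P3): P4 during P3 ✓
(P4, P6): P4 during P6 ✓
(P5, P3): P5 during P3 ✓
(P5, P6): P5 during P6 ✓
(P8, P3): P8 during P3 ✓
(P8, P5): P8 during P5 ✓
(P8, P6): P8 during P6 ✓
Count: 10.

10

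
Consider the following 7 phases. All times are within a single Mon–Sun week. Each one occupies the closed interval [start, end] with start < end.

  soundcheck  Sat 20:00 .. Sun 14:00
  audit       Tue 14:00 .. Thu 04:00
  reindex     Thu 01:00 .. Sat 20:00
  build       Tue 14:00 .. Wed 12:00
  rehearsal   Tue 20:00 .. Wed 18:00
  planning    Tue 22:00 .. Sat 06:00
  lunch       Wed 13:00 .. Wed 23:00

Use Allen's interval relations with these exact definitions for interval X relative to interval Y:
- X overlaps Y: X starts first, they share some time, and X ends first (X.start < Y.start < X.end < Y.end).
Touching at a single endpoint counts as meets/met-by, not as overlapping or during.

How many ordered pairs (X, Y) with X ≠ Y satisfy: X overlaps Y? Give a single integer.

7

Checking all 42 ordered pairs for relation 'overlaps'; matching pairs in alphabetical order:
(audit, planning): audit overlaps planning ✓
(audit, reindex): audit overlaps reindex ✓
(build, planning): build overlaps planning ✓
(build, rehearsal): build overlaps rehearsal ✓
(planning, reindex): planning overlaps reindex ✓
(rehearsal, lunch): rehearsal overlaps lunch ✓
(rehearsal, planning): rehearsal overlaps planning ✓
Count: 7.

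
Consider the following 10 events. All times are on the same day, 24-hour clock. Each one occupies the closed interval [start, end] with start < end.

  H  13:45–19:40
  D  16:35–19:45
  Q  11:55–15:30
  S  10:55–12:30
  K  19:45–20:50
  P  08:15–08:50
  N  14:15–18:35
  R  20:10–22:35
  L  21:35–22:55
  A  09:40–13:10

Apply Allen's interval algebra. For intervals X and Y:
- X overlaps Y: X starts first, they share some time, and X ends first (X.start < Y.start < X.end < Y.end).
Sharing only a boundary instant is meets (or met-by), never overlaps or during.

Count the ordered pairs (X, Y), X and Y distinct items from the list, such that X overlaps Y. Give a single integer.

Checking all 90 ordered pairs for relation 'overlaps'; matching pairs in alphabetical order:
(A, Q): A overlaps Q ✓
(H, D): H overlaps D ✓
(K, R): K overlaps R ✓
(N, D): N overlaps D ✓
(Q, H): Q overlaps H ✓
(Q, N): Q overlaps N ✓
(R, L): R overlaps L ✓
(S, Q): S overlaps Q ✓
Count: 8.

8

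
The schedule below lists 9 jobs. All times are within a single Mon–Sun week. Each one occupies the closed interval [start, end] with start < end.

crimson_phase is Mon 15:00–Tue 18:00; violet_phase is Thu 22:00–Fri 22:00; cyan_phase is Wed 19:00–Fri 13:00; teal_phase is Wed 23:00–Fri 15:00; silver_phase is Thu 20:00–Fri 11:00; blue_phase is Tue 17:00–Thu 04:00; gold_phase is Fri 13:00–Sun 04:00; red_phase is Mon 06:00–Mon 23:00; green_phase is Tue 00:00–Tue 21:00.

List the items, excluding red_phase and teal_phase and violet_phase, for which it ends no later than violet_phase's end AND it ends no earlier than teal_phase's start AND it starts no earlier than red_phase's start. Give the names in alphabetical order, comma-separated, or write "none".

blue_phase, cyan_phase, silver_phase

Conditions: its end is no later than violet_phase's end (X.end <= Fri 22:00) AND its end is no earlier than teal_phase's start (X.end >= Wed 23:00) AND its start is no earlier than red_phase's start (X.start >= Mon 06:00).
blue_phase: end Thu 04:00 <= Fri 22:00? ✓; end Thu 04:00 >= Wed 23:00? ✓; start Tue 17:00 >= Mon 06:00? ✓ → yes.
crimson_phase: end Tue 18:00 <= Fri 22:00? ✓; end Tue 18:00 >= Wed 23:00? ✗; start Mon 15:00 >= Mon 06:00? ✓ → no.
cyan_phase: end Fri 13:00 <= Fri 22:00? ✓; end Fri 13:00 >= Wed 23:00? ✓; start Wed 19:00 >= Mon 06:00? ✓ → yes.
gold_phase: end Sun 04:00 <= Fri 22:00? ✗; end Sun 04:00 >= Wed 23:00? ✓; start Fri 13:00 >= Mon 06:00? ✓ → no.
green_phase: end Tue 21:00 <= Fri 22:00? ✓; end Tue 21:00 >= Wed 23:00? ✗; start Tue 00:00 >= Mon 06:00? ✓ → no.
silver_phase: end Fri 11:00 <= Fri 22:00? ✓; end Fri 11:00 >= Wed 23:00? ✓; start Thu 20:00 >= Mon 06:00? ✓ → yes.
Result: blue_phase, cyan_phase, silver_phase.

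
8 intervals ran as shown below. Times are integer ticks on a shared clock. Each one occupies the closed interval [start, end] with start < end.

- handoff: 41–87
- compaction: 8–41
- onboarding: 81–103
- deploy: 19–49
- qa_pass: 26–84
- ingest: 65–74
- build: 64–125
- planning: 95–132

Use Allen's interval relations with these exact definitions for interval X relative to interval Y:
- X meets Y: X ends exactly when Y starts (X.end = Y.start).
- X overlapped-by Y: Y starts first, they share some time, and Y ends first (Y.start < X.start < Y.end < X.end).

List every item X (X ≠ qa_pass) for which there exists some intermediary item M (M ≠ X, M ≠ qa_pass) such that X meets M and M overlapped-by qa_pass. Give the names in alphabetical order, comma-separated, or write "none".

Target qa_pass = [26, 84].
Intermediaries M with M overlapped-by qa_pass: build, handoff, onboarding.
Via build — items with X meets build: none.
Via handoff — items with X meets handoff: compaction.
Via onboarding — items with X meets onboarding: none.
Union: compaction.

compaction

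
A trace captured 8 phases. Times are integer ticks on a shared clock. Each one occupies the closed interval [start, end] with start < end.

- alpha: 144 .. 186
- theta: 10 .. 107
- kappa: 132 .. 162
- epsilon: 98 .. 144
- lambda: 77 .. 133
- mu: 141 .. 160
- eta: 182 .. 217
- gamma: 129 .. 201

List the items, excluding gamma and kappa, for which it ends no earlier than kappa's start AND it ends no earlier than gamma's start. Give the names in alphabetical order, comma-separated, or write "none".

alpha, epsilon, eta, lambda, mu

Conditions: its end is no earlier than kappa's start (X.end >= 132) AND its end is no earlier than gamma's start (X.end >= 129).
alpha: end 186 >= 132? ✓; end 186 >= 129? ✓ → yes.
epsilon: end 144 >= 132? ✓; end 144 >= 129? ✓ → yes.
eta: end 217 >= 132? ✓; end 217 >= 129? ✓ → yes.
lambda: end 133 >= 132? ✓; end 133 >= 129? ✓ → yes.
mu: end 160 >= 132? ✓; end 160 >= 129? ✓ → yes.
theta: end 107 >= 132? ✗; end 107 >= 129? ✗ → no.
Result: alpha, epsilon, eta, lambda, mu.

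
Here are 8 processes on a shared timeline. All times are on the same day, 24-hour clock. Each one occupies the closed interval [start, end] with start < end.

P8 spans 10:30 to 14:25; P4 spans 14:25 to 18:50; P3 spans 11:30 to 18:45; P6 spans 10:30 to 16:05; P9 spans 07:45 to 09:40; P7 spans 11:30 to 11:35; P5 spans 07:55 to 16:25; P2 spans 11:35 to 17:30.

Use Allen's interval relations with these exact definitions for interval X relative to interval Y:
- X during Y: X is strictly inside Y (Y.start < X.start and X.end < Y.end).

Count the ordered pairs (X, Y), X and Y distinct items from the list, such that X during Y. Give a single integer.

Checking all 56 ordered pairs for relation 'during'; matching pairs in alphabetical order:
(P2, P3): P2 during P3 ✓
(P6, P5): P6 during P5 ✓
(P7, P5): P7 during P5 ✓
(P7, P6): P7 during P6 ✓
(P7, P8): P7 during P8 ✓
(P8, P5): P8 during P5 ✓
Count: 6.

6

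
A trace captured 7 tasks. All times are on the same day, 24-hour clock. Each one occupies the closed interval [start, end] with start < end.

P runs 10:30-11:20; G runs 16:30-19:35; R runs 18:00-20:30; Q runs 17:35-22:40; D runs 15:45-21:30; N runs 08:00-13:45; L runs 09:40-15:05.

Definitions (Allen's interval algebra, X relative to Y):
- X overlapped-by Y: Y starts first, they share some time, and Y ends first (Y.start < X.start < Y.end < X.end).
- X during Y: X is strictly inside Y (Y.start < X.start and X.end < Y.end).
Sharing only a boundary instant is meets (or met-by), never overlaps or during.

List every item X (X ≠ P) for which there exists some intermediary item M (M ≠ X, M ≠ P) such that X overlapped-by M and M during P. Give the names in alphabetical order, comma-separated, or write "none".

none

Target P = [10:30, 11:20].
Intermediaries M with M during P: none.
Union: none.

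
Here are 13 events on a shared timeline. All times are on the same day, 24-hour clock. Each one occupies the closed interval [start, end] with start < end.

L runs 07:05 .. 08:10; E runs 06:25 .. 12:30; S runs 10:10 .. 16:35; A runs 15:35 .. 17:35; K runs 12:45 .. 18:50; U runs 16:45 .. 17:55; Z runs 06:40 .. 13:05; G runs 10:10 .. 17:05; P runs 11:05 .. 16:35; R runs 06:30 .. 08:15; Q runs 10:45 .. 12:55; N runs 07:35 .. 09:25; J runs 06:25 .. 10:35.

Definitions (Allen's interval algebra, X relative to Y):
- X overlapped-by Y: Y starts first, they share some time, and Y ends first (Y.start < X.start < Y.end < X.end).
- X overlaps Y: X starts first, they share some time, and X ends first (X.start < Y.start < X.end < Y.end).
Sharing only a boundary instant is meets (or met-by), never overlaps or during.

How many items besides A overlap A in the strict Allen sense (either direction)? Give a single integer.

4

Target A = [15:35, 17:35].
E [06:25, 12:30] → before → no.
G [10:10, 17:05] → overlaps → counts.
J [06:25, 10:35] → before → no.
K [12:45, 18:50] → contains → no.
L [07:05, 08:10] → before → no.
N [07:35, 09:25] → before → no.
P [11:05, 16:35] → overlaps → counts.
Q [10:45, 12:55] → before → no.
R [06:30, 08:15] → before → no.
S [10:10, 16:35] → overlaps → counts.
U [16:45, 17:55] → overlapped-by → counts.
Z [06:40, 13:05] → before → no.
Total: 4.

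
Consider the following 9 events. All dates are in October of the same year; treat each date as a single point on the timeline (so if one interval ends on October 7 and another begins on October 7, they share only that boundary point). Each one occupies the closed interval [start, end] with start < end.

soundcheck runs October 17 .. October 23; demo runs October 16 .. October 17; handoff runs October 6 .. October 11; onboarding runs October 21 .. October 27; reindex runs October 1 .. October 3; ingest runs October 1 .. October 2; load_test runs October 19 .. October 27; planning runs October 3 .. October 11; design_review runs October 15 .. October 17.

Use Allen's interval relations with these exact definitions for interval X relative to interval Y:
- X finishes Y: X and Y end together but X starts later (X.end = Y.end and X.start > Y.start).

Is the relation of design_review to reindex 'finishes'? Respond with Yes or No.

No

design_review = [October 15, October 17], reindex = [October 1, October 3].
Actual relation of design_review to reindex: after.
Asked whether 'finishes' holds → No.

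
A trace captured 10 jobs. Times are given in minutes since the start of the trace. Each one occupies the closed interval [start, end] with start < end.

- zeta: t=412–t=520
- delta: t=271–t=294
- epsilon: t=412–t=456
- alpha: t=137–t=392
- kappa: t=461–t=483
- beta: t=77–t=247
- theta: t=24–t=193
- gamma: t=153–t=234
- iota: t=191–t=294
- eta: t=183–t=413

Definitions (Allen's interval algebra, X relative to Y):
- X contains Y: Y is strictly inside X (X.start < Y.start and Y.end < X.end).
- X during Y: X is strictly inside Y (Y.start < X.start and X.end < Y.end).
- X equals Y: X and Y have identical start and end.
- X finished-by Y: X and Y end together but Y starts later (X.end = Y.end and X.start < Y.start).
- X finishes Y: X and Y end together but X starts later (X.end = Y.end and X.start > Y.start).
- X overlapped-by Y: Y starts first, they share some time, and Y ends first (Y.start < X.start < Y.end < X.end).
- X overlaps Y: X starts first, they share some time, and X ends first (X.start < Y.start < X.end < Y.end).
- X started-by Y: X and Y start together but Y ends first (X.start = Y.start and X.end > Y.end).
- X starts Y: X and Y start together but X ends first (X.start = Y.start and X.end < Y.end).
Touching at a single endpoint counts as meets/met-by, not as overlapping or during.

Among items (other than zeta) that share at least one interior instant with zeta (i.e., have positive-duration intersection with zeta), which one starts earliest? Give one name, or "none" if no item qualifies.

eta

Target zeta = [t=412, t=520].
alpha [t=137, t=392] → before → excluded.
beta [t=77, t=247] → before → excluded.
delta [t=271, t=294] → before → excluded.
epsilon [t=412, t=456] → starts → candidate.
eta [t=183, t=413] → overlaps → candidate.
gamma [t=153, t=234] → before → excluded.
iota [t=191, t=294] → before → excluded.
kappa [t=461, t=483] → during → candidate.
theta [t=24, t=193] → before → excluded.
Among candidates, earliest start is t=183 → eta.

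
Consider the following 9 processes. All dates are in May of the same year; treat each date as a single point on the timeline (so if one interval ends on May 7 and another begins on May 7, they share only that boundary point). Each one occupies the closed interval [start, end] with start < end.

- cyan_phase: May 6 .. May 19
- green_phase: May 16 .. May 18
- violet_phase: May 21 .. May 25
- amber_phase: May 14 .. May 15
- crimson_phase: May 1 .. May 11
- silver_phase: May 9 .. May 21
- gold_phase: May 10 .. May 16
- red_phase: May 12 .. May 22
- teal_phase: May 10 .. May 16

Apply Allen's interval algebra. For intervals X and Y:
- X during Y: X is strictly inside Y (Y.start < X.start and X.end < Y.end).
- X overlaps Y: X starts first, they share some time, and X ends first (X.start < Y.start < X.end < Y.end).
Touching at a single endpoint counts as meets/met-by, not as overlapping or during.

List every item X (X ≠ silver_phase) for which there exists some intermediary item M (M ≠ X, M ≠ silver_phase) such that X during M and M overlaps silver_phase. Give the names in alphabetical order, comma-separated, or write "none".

Target silver_phase = [May 9, May 21].
Intermediaries M with M overlaps silver_phase: crimson_phase, cyan_phase.
Via crimson_phase — items with X during crimson_phase: none.
Via cyan_phase — items with X during cyan_phase: amber_phase, gold_phase, green_phase, teal_phase.
Union: amber_phase, gold_phase, green_phase, teal_phase.

amber_phase, gold_phase, green_phase, teal_phase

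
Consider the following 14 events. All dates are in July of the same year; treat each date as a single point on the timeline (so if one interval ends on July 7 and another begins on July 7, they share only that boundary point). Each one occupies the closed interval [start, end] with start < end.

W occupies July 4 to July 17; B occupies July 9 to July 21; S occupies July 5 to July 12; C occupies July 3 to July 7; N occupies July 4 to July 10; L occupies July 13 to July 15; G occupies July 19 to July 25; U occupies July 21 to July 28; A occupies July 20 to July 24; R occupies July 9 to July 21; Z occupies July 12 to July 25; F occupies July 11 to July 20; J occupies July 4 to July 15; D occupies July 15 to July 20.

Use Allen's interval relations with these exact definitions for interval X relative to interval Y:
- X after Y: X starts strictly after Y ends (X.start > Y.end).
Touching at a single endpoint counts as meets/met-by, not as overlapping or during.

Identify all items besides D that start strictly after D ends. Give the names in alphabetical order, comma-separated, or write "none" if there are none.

U

Target D = [July 15, July 20].
A [July 20, July 24] → met-by → no.
B [July 9, July 21] → contains → no.
C [July 3, July 7] → before → no.
F [July 11, July 20] → finished-by → no.
G [July 19, July 25] → overlapped-by → no.
J [July 4, July 15] → meets → no.
L [July 13, July 15] → meets → no.
N [July 4, July 10] → before → no.
R [July 9, July 21] → contains → no.
S [July 5, July 12] → before → no.
U [July 21, July 28] → after → yes.
W [July 4, July 17] → overlaps → no.
Z [July 12, July 25] → contains → no.
Result: U.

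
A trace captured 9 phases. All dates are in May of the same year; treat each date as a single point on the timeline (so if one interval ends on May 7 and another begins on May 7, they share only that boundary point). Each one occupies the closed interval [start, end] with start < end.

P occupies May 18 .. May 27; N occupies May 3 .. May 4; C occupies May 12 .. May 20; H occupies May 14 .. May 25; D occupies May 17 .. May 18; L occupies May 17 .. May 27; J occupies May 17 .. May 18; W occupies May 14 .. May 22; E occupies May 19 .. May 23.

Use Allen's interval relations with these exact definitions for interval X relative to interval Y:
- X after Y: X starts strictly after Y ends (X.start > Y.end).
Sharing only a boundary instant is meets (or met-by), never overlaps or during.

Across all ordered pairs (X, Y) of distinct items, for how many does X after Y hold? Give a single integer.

Checking all 72 ordered pairs for relation 'after'; matching pairs in alphabetical order:
(C, N): C after N ✓
(D, N): D after N ✓
(E, D): E after D ✓
(E, J): E after J ✓
(E, N): E after N ✓
(H, N): H after N ✓
(J, N): J after N ✓
(L, N): L after N ✓
(P, N): P after N ✓
(W, N): W after N ✓
Count: 10.

10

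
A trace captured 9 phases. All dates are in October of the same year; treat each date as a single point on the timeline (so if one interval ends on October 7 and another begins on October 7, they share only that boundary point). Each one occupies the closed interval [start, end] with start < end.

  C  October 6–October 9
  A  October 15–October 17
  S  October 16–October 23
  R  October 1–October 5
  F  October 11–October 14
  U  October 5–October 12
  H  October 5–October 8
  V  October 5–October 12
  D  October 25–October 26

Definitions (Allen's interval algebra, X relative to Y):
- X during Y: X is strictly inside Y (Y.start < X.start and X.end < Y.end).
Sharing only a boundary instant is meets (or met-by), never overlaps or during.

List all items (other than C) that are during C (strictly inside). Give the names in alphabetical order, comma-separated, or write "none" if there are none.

none

Target C = [October 6, October 9].
A [October 15, October 17] → after → no.
D [October 25, October 26] → after → no.
F [October 11, October 14] → after → no.
H [October 5, October 8] → overlaps → no.
R [October 1, October 5] → before → no.
S [October 16, October 23] → after → no.
U [October 5, October 12] → contains → no.
V [October 5, October 12] → contains → no.
Result: none.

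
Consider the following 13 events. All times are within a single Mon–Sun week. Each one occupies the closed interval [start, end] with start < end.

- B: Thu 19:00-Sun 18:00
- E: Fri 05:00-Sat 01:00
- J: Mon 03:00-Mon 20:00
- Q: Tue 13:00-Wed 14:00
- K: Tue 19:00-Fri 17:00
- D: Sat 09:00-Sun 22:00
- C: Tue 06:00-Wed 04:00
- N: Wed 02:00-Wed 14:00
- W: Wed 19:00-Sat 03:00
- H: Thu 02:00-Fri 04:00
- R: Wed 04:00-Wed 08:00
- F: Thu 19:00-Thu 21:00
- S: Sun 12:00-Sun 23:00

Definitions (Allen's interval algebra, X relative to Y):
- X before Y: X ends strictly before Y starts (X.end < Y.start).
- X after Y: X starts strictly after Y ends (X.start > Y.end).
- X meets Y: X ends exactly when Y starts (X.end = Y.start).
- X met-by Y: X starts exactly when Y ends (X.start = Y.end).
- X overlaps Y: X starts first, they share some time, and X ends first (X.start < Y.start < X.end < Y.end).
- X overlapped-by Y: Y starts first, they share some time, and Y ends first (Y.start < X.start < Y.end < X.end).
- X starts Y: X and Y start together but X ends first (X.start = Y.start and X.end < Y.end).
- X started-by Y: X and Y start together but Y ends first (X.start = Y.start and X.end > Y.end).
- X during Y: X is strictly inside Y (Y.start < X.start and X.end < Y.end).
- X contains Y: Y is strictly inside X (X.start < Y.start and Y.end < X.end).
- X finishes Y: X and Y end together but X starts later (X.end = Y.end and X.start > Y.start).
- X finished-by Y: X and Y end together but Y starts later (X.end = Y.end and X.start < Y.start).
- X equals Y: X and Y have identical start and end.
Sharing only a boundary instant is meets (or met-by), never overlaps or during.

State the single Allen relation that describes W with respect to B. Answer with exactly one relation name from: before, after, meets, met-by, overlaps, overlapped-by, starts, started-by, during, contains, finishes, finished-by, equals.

W = [Wed 19:00, Sat 03:00]; B = [Thu 19:00, Sun 18:00].
Compare endpoints: W.start < B.start, W.start < B.end, W.end > B.start, W.end < B.end.
That pattern is 'overlaps'.

overlaps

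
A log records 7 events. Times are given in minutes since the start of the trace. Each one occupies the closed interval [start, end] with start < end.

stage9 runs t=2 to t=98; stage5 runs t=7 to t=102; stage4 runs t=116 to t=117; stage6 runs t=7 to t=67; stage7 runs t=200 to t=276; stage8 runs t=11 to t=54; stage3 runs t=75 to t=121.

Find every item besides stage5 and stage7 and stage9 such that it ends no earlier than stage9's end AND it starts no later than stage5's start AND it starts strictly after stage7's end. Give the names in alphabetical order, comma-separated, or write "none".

none

Conditions: its end is no earlier than stage9's end (X.end >= t=98) AND its start is no later than stage5's start (X.start <= t=7) AND its start is strictly after stage7's end (X.start > t=276).
stage3: end t=121 >= t=98? ✓; start t=75 <= t=7? ✗; start t=75 > t=276? ✗ → no.
stage4: end t=117 >= t=98? ✓; start t=116 <= t=7? ✗; start t=116 > t=276? ✗ → no.
stage6: end t=67 >= t=98? ✗; start t=7 <= t=7? ✓; start t=7 > t=276? ✗ → no.
stage8: end t=54 >= t=98? ✗; start t=11 <= t=7? ✗; start t=11 > t=276? ✗ → no.
Result: none.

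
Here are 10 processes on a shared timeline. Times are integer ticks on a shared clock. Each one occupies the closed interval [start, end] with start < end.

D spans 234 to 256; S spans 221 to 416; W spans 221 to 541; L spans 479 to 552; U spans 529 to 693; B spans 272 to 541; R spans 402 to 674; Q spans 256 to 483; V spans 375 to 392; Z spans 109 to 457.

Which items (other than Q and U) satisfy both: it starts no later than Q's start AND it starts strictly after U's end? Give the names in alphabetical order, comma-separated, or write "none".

Conditions: its start is no later than Q's start (X.start <= 256) AND its start is strictly after U's end (X.start > 693).
B: start 272 <= 256? ✗; start 272 > 693? ✗ → no.
D: start 234 <= 256? ✓; start 234 > 693? ✗ → no.
L: start 479 <= 256? ✗; start 479 > 693? ✗ → no.
R: start 402 <= 256? ✗; start 402 > 693? ✗ → no.
S: start 221 <= 256? ✓; start 221 > 693? ✗ → no.
V: start 375 <= 256? ✗; start 375 > 693? ✗ → no.
W: start 221 <= 256? ✓; start 221 > 693? ✗ → no.
Z: start 109 <= 256? ✓; start 109 > 693? ✗ → no.
Result: none.

none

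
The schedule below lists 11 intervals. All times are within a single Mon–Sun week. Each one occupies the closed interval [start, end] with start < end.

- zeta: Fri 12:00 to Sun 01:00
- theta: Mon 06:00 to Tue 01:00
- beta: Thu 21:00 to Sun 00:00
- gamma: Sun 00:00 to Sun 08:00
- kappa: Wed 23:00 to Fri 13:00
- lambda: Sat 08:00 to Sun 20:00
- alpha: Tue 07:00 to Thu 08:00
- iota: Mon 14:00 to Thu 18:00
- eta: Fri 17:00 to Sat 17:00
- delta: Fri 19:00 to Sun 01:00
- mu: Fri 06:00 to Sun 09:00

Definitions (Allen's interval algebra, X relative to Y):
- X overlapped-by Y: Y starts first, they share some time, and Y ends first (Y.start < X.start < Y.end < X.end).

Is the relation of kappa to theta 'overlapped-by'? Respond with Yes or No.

No

kappa = [Wed 23:00, Fri 13:00], theta = [Mon 06:00, Tue 01:00].
Actual relation of kappa to theta: after.
Asked whether 'overlapped-by' holds → No.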